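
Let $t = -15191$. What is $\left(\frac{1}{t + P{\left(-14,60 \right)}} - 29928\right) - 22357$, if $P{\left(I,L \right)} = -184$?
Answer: $- \frac{803881876}{15375} \approx -52285.0$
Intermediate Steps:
$\left(\frac{1}{t + P{\left(-14,60 \right)}} - 29928\right) - 22357 = \left(\frac{1}{-15191 - 184} - 29928\right) - 22357 = \left(\frac{1}{-15375} - 29928\right) - 22357 = \left(- \frac{1}{15375} - 29928\right) - 22357 = - \frac{460143001}{15375} - 22357 = - \frac{803881876}{15375}$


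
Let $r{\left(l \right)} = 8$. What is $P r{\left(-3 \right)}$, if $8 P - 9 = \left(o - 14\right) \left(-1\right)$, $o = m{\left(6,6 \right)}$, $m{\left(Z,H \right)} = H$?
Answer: $17$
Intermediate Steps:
$o = 6$
$P = \frac{17}{8}$ ($P = \frac{9}{8} + \frac{\left(6 - 14\right) \left(-1\right)}{8} = \frac{9}{8} + \frac{\left(-8\right) \left(-1\right)}{8} = \frac{9}{8} + \frac{1}{8} \cdot 8 = \frac{9}{8} + 1 = \frac{17}{8} \approx 2.125$)
$P r{\left(-3 \right)} = \frac{17}{8} \cdot 8 = 17$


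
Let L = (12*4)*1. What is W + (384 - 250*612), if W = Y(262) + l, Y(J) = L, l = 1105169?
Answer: 952601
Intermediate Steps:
L = 48 (L = 48*1 = 48)
Y(J) = 48
W = 1105217 (W = 48 + 1105169 = 1105217)
W + (384 - 250*612) = 1105217 + (384 - 250*612) = 1105217 + (384 - 153000) = 1105217 - 152616 = 952601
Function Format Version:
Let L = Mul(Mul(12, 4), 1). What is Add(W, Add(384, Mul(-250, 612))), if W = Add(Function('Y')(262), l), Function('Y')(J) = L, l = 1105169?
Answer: 952601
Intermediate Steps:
L = 48 (L = Mul(48, 1) = 48)
Function('Y')(J) = 48
W = 1105217 (W = Add(48, 1105169) = 1105217)
Add(W, Add(384, Mul(-250, 612))) = Add(1105217, Add(384, Mul(-250, 612))) = Add(1105217, Add(384, -153000)) = Add(1105217, -152616) = 952601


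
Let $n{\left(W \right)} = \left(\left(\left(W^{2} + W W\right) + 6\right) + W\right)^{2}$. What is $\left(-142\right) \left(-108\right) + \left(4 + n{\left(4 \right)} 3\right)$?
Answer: $20632$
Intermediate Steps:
$n{\left(W \right)} = \left(6 + W + 2 W^{2}\right)^{2}$ ($n{\left(W \right)} = \left(\left(\left(W^{2} + W^{2}\right) + 6\right) + W\right)^{2} = \left(\left(2 W^{2} + 6\right) + W\right)^{2} = \left(\left(6 + 2 W^{2}\right) + W\right)^{2} = \left(6 + W + 2 W^{2}\right)^{2}$)
$\left(-142\right) \left(-108\right) + \left(4 + n{\left(4 \right)} 3\right) = \left(-142\right) \left(-108\right) + \left(4 + \left(6 + 4 + 2 \cdot 4^{2}\right)^{2} \cdot 3\right) = 15336 + \left(4 + \left(6 + 4 + 2 \cdot 16\right)^{2} \cdot 3\right) = 15336 + \left(4 + \left(6 + 4 + 32\right)^{2} \cdot 3\right) = 15336 + \left(4 + 42^{2} \cdot 3\right) = 15336 + \left(4 + 1764 \cdot 3\right) = 15336 + \left(4 + 5292\right) = 15336 + 5296 = 20632$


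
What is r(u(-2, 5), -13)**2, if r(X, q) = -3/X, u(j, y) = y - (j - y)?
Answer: 1/16 ≈ 0.062500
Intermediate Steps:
u(j, y) = -j + 2*y (u(j, y) = y + (y - j) = -j + 2*y)
r(u(-2, 5), -13)**2 = (-3/(-1*(-2) + 2*5))**2 = (-3/(2 + 10))**2 = (-3/12)**2 = (-3*1/12)**2 = (-1/4)**2 = 1/16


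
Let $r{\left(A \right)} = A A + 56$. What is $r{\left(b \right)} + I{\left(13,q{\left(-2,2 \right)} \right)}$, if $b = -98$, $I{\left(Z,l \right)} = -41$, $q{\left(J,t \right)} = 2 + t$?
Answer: $9619$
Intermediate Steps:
$r{\left(A \right)} = 56 + A^{2}$ ($r{\left(A \right)} = A^{2} + 56 = 56 + A^{2}$)
$r{\left(b \right)} + I{\left(13,q{\left(-2,2 \right)} \right)} = \left(56 + \left(-98\right)^{2}\right) - 41 = \left(56 + 9604\right) - 41 = 9660 - 41 = 9619$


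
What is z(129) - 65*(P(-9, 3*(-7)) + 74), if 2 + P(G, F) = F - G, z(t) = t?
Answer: -3771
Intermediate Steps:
P(G, F) = -2 + F - G (P(G, F) = -2 + (F - G) = -2 + F - G)
z(129) - 65*(P(-9, 3*(-7)) + 74) = 129 - 65*((-2 + 3*(-7) - 1*(-9)) + 74) = 129 - 65*((-2 - 21 + 9) + 74) = 129 - 65*(-14 + 74) = 129 - 65*60 = 129 - 1*3900 = 129 - 3900 = -3771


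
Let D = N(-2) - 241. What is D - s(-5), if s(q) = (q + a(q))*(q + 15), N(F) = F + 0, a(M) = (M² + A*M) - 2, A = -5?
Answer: -673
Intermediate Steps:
a(M) = -2 + M² - 5*M (a(M) = (M² - 5*M) - 2 = -2 + M² - 5*M)
N(F) = F
D = -243 (D = -2 - 241 = -243)
s(q) = (15 + q)*(-2 + q² - 4*q) (s(q) = (q + (-2 + q² - 5*q))*(q + 15) = (-2 + q² - 4*q)*(15 + q) = (15 + q)*(-2 + q² - 4*q))
D - s(-5) = -243 - (-30 + (-5)³ - 62*(-5) + 11*(-5)²) = -243 - (-30 - 125 + 310 + 11*25) = -243 - (-30 - 125 + 310 + 275) = -243 - 1*430 = -243 - 430 = -673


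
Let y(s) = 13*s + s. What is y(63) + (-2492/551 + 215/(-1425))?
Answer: 381637/435 ≈ 877.33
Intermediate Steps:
y(s) = 14*s
y(63) + (-2492/551 + 215/(-1425)) = 14*63 + (-2492/551 + 215/(-1425)) = 882 + (-2492*1/551 + 215*(-1/1425)) = 882 + (-2492/551 - 43/285) = 882 - 2033/435 = 381637/435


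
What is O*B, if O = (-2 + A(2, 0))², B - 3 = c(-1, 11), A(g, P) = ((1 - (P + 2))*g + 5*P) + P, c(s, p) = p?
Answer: 224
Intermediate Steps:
A(g, P) = 6*P + g*(-1 - P) (A(g, P) = ((1 - (2 + P))*g + 5*P) + P = ((1 + (-2 - P))*g + 5*P) + P = ((-1 - P)*g + 5*P) + P = (g*(-1 - P) + 5*P) + P = (5*P + g*(-1 - P)) + P = 6*P + g*(-1 - P))
B = 14 (B = 3 + 11 = 14)
O = 16 (O = (-2 + (-1*2 + 6*0 - 1*0*2))² = (-2 + (-2 + 0 + 0))² = (-2 - 2)² = (-4)² = 16)
O*B = 16*14 = 224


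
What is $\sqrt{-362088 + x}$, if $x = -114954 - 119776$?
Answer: $i \sqrt{596818} \approx 772.54 i$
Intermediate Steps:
$x = -234730$ ($x = -114954 - 119776 = -234730$)
$\sqrt{-362088 + x} = \sqrt{-362088 - 234730} = \sqrt{-596818} = i \sqrt{596818}$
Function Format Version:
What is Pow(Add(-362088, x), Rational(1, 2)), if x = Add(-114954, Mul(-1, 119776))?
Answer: Mul(I, Pow(596818, Rational(1, 2))) ≈ Mul(772.54, I)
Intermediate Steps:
x = -234730 (x = Add(-114954, -119776) = -234730)
Pow(Add(-362088, x), Rational(1, 2)) = Pow(Add(-362088, -234730), Rational(1, 2)) = Pow(-596818, Rational(1, 2)) = Mul(I, Pow(596818, Rational(1, 2)))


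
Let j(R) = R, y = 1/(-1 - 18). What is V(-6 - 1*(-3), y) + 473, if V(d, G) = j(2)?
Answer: 475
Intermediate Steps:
y = -1/19 (y = 1/(-19) = -1/19 ≈ -0.052632)
V(d, G) = 2
V(-6 - 1*(-3), y) + 473 = 2 + 473 = 475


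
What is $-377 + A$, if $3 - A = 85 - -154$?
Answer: $-613$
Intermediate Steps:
$A = -236$ ($A = 3 - \left(85 - -154\right) = 3 - \left(85 + 154\right) = 3 - 239 = -236$)
$-377 + A = -377 - 236 = -613$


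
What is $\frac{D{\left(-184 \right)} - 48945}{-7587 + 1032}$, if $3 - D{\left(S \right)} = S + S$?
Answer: $\frac{48574}{6555} \approx 7.4102$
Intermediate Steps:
$D{\left(S \right)} = 3 - 2 S$ ($D{\left(S \right)} = 3 - \left(S + S\right) = 3 - 2 S$)
$\frac{D{\left(-184 \right)} - 48945}{-7587 + 1032} = \frac{\left(3 - -368\right) - 48945}{-7587 + 1032} = \frac{\left(3 + 368\right) - 48945}{-6555} = \left(371 - 48945\right) \left(- \frac{1}{6555}\right) = \left(-48574\right) \left(- \frac{1}{6555}\right) = \frac{48574}{6555}$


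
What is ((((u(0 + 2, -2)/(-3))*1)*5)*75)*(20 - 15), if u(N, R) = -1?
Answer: 625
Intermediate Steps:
((((u(0 + 2, -2)/(-3))*1)*5)*75)*(20 - 15) = (((-1/(-3)*1)*5)*75)*(20 - 15) = (((-1*(-⅓)*1)*5)*75)*5 = ((((⅓)*1)*5)*75)*5 = (((⅓)*5)*75)*5 = ((5/3)*75)*5 = 125*5 = 625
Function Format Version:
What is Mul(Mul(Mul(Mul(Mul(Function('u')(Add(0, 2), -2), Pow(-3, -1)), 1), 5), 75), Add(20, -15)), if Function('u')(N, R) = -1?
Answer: 625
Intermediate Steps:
Mul(Mul(Mul(Mul(Mul(Function('u')(Add(0, 2), -2), Pow(-3, -1)), 1), 5), 75), Add(20, -15)) = Mul(Mul(Mul(Mul(Mul(-1, Pow(-3, -1)), 1), 5), 75), Add(20, -15)) = Mul(Mul(Mul(Mul(Mul(-1, Rational(-1, 3)), 1), 5), 75), 5) = Mul(Mul(Mul(Mul(Rational(1, 3), 1), 5), 75), 5) = Mul(Mul(Mul(Rational(1, 3), 5), 75), 5) = Mul(Mul(Rational(5, 3), 75), 5) = Mul(125, 5) = 625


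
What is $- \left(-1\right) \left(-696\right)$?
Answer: $-696$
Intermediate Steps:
$- \left(-1\right) \left(-696\right) = \left(-1\right) 696 = -696$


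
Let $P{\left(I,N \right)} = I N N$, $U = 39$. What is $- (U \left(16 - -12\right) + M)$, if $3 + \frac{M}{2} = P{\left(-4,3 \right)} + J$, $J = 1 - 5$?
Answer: $-1006$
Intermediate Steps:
$J = -4$ ($J = 1 - 5 = -4$)
$P{\left(I,N \right)} = I N^{2}$
$M = -86$ ($M = -6 + 2 \left(- 4 \cdot 3^{2} - 4\right) = -6 + 2 \left(\left(-4\right) 9 - 4\right) = -6 + 2 \left(-36 - 4\right) = -6 + 2 \left(-40\right) = -6 - 80 = -86$)
$- (U \left(16 - -12\right) + M) = - (39 \left(16 - -12\right) - 86) = - (39 \left(16 + 12\right) - 86) = - (39 \cdot 28 - 86) = - (1092 - 86) = \left(-1\right) 1006 = -1006$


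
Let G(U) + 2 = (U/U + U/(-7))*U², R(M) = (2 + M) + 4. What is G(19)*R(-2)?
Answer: -17384/7 ≈ -2483.4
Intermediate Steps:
R(M) = 6 + M
G(U) = -2 + U²*(1 - U/7) (G(U) = -2 + (U/U + U/(-7))*U² = -2 + (1 + U*(-⅐))*U² = -2 + (1 - U/7)*U² = -2 + U²*(1 - U/7))
G(19)*R(-2) = (-2 + 19² - ⅐*19³)*(6 - 2) = (-2 + 361 - ⅐*6859)*4 = (-2 + 361 - 6859/7)*4 = -4346/7*4 = -17384/7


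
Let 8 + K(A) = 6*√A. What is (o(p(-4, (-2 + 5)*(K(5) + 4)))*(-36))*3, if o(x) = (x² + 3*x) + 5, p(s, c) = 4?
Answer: -3564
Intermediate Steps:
K(A) = -8 + 6*√A
o(x) = 5 + x² + 3*x
(o(p(-4, (-2 + 5)*(K(5) + 4)))*(-36))*3 = ((5 + 4² + 3*4)*(-36))*3 = ((5 + 16 + 12)*(-36))*3 = (33*(-36))*3 = -1188*3 = -3564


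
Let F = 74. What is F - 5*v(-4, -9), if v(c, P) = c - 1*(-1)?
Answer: 89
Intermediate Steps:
v(c, P) = 1 + c (v(c, P) = c + 1 = 1 + c)
F - 5*v(-4, -9) = 74 - 5*(1 - 4) = 74 - 5*(-3) = 74 + 15 = 89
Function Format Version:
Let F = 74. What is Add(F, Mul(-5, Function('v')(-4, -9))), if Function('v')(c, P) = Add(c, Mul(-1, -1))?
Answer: 89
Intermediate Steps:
Function('v')(c, P) = Add(1, c) (Function('v')(c, P) = Add(c, 1) = Add(1, c))
Add(F, Mul(-5, Function('v')(-4, -9))) = Add(74, Mul(-5, Add(1, -4))) = Add(74, Mul(-5, -3)) = Add(74, 15) = 89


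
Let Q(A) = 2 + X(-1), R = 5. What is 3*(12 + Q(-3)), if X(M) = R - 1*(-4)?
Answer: 69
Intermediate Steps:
X(M) = 9 (X(M) = 5 - 1*(-4) = 5 + 4 = 9)
Q(A) = 11 (Q(A) = 2 + 9 = 11)
3*(12 + Q(-3)) = 3*(12 + 11) = 3*23 = 69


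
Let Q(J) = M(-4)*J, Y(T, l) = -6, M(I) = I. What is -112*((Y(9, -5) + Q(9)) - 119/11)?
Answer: 65072/11 ≈ 5915.6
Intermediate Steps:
Q(J) = -4*J
-112*((Y(9, -5) + Q(9)) - 119/11) = -112*((-6 - 4*9) - 119/11) = -112*((-6 - 36) - 119*1/11) = -112*(-42 - 119/11) = -112*(-581/11) = 65072/11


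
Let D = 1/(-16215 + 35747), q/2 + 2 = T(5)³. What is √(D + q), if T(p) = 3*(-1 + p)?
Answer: √329233662595/9766 ≈ 58.754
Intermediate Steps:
T(p) = -3 + 3*p
q = 3452 (q = -4 + 2*(-3 + 3*5)³ = -4 + 2*(-3 + 15)³ = -4 + 2*12³ = -4 + 2*1728 = -4 + 3456 = 3452)
D = 1/19532 ≈ 5.1198e-5
√(D + q) = √(1/19532 + 3452) = √(67424465/19532) = √329233662595/9766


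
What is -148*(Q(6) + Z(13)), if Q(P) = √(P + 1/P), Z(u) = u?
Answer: -1924 - 74*√222/3 ≈ -2291.5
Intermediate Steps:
-148*(Q(6) + Z(13)) = -148*(√(6 + 1/6) + 13) = -148*(√(6 + ⅙) + 13) = -148*(√(37/6) + 13) = -148*(√222/6 + 13) = -148*(13 + √222/6) = -1924 - 74*√222/3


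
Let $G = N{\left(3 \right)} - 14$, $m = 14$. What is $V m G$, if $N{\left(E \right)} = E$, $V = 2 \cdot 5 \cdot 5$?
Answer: $-7700$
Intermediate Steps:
$V = 50$ ($V = 10 \cdot 5 = 50$)
$G = -11$ ($G = 3 - 14 = -11$)
$V m G = 50 \cdot 14 \left(-11\right) = 700 \left(-11\right) = -7700$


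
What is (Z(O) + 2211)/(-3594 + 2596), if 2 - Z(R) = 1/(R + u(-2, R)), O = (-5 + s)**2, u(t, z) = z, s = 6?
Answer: -4425/1996 ≈ -2.2169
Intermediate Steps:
O = 1 (O = (-5 + 6)**2 = 1**2 = 1)
Z(R) = 2 - 1/(2*R) (Z(R) = 2 - 1/(R + R) = 2 - 1/(2*R))
(Z(O) + 2211)/(-3594 + 2596) = ((2 - 1/2/1) + 2211)/(-3594 + 2596) = ((2 - 1/2*1) + 2211)/(-998) = ((2 - 1/2) + 2211)*(-1/998) = (3/2 + 2211)*(-1/998) = (4425/2)*(-1/998) = -4425/1996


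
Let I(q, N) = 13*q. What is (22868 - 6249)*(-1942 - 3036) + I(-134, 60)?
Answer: -82731124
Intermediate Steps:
(22868 - 6249)*(-1942 - 3036) + I(-134, 60) = (22868 - 6249)*(-1942 - 3036) + 13*(-134) = 16619*(-4978) - 1742 = -82729382 - 1742 = -82731124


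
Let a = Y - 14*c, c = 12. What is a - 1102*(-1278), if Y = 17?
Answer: 1408205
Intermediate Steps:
a = -151 (a = 17 - 14*12 = 17 - 168 = -151)
a - 1102*(-1278) = -151 - 1102*(-1278) = -151 + 1408356 = 1408205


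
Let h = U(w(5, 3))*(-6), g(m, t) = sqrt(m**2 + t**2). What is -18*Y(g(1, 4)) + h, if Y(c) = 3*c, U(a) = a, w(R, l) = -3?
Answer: 18 - 54*sqrt(17) ≈ -204.65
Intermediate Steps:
h = 18 (h = -3*(-6) = 18)
-18*Y(g(1, 4)) + h = -54*sqrt(1**2 + 4**2) + 18 = -54*sqrt(1 + 16) + 18 = -54*sqrt(17) + 18 = 18 - 54*sqrt(17)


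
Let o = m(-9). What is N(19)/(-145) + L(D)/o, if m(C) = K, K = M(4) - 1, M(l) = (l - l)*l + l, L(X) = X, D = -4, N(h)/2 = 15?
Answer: -134/87 ≈ -1.5402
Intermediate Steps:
N(h) = 30 (N(h) = 2*15 = 30)
M(l) = l (M(l) = 0*l + l = 0 + l = l)
K = 3 (K = 4 - 1 = 3)
m(C) = 3
o = 3
N(19)/(-145) + L(D)/o = 30/(-145) - 4/3 = 30*(-1/145) - 4*⅓ = -6/29 - 4/3 = -134/87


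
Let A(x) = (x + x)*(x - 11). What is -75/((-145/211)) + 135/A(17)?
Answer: 216525/1972 ≈ 109.80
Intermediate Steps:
A(x) = 2*x*(-11 + x) (A(x) = (2*x)*(-11 + x) = 2*x*(-11 + x))
-75/((-145/211)) + 135/A(17) = -75/((-145/211)) + 135/((2*17*(-11 + 17))) = -75/((-145*1/211)) + 135/((2*17*6)) = -75/(-145/211) + 135/204 = -75*(-211/145) + 135*(1/204) = 3165/29 + 45/68 = 216525/1972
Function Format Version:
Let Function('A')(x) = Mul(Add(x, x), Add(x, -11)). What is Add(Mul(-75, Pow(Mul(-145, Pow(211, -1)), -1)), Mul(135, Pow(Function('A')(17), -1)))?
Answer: Rational(216525, 1972) ≈ 109.80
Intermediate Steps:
Function('A')(x) = Mul(2, x, Add(-11, x)) (Function('A')(x) = Mul(Mul(2, x), Add(-11, x)) = Mul(2, x, Add(-11, x)))
Add(Mul(-75, Pow(Mul(-145, Pow(211, -1)), -1)), Mul(135, Pow(Function('A')(17), -1))) = Add(Mul(-75, Pow(Mul(-145, Pow(211, -1)), -1)), Mul(135, Pow(Mul(2, 17, Add(-11, 17)), -1))) = Add(Mul(-75, Pow(Mul(-145, Rational(1, 211)), -1)), Mul(135, Pow(Mul(2, 17, 6), -1))) = Add(Mul(-75, Pow(Rational(-145, 211), -1)), Mul(135, Pow(204, -1))) = Add(Mul(-75, Rational(-211, 145)), Mul(135, Rational(1, 204))) = Add(Rational(3165, 29), Rational(45, 68)) = Rational(216525, 1972)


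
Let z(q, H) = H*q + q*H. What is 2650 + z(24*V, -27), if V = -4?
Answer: 7834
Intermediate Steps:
z(q, H) = 2*H*q (z(q, H) = H*q + H*q = 2*H*q)
2650 + z(24*V, -27) = 2650 + 2*(-27)*(24*(-4)) = 2650 + 2*(-27)*(-96) = 2650 + 5184 = 7834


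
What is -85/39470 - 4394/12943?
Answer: -34906267/102172042 ≈ -0.34164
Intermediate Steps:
-85/39470 - 4394/12943 = -85*1/39470 - 4394*1/12943 = -17/7894 - 4394/12943 = -34906267/102172042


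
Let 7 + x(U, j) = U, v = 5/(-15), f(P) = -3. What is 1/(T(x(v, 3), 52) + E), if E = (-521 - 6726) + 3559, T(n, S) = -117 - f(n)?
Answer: -1/3802 ≈ -0.00026302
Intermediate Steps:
v = -1/3 (v = 5*(-1/15) = -1/3 ≈ -0.33333)
x(U, j) = -7 + U
T(n, S) = -114 (T(n, S) = -117 - 1*(-3) = -117 + 3 = -114)
E = -3688 (E = -7247 + 3559 = -3688)
1/(T(x(v, 3), 52) + E) = 1/(-114 - 3688) = 1/(-3802) = -1/3802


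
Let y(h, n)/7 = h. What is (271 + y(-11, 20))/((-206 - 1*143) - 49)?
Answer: -97/199 ≈ -0.48744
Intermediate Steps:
y(h, n) = 7*h
(271 + y(-11, 20))/((-206 - 1*143) - 49) = (271 + 7*(-11))/((-206 - 1*143) - 49) = (271 - 77)/((-206 - 143) - 49) = 194/(-349 - 49) = 194/(-398) = 194*(-1/398) = -97/199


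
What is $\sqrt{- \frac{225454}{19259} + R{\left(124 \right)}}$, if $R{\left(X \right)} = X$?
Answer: $\frac{\sqrt{41650707458}}{19259} \approx 10.597$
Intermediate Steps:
$\sqrt{- \frac{225454}{19259} + R{\left(124 \right)}} = \sqrt{- \frac{225454}{19259} + 124} = \sqrt{\frac{2162662}{19259}} = \frac{\sqrt{41650707458}}{19259}$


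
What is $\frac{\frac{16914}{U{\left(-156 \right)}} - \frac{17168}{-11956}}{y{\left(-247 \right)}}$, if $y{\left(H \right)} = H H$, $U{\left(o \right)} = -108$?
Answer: $- \frac{8348735}{3282406218} \approx -0.0025435$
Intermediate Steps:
$y{\left(H \right)} = H^{2}$
$\frac{\frac{16914}{U{\left(-156 \right)}} - \frac{17168}{-11956}}{y{\left(-247 \right)}} = \frac{\frac{16914}{-108} - \frac{17168}{-11956}}{\left(-247\right)^{2}} = \frac{16914 \left(- \frac{1}{108}\right) - - \frac{4292}{2989}}{61009} = \left(- \frac{2819}{18} + \frac{4292}{2989}\right) \frac{1}{61009} = \left(- \frac{8348735}{53802}\right) \frac{1}{61009} = - \frac{8348735}{3282406218}$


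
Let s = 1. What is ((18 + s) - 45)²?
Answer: 676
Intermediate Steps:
((18 + s) - 45)² = ((18 + 1) - 45)² = (19 - 45)² = (-26)² = 676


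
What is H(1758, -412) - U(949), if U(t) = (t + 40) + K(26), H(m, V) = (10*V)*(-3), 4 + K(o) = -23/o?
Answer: 295773/26 ≈ 11376.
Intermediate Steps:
K(o) = -4 - 23/o
H(m, V) = -30*V
U(t) = 913/26 + t (U(t) = (t + 40) + (-4 - 23/26) = (40 + t) + (-4 - 23*1/26) = (40 + t) + (-4 - 23/26) = (40 + t) - 127/26 = 913/26 + t)
H(1758, -412) - U(949) = -30*(-412) - (913/26 + 949) = 12360 - 1*25587/26 = 12360 - 25587/26 = 295773/26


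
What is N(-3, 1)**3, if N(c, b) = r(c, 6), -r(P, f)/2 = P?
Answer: 216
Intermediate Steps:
r(P, f) = -2*P
N(c, b) = -2*c
N(-3, 1)**3 = (-2*(-3))**3 = 6**3 = 216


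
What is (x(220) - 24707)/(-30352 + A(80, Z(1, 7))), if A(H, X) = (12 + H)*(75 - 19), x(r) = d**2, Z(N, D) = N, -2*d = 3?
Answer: 14117/14400 ≈ 0.98035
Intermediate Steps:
d = -3/2 (d = -1/2*3 = -3/2 ≈ -1.5000)
x(r) = 9/4 (x(r) = (-3/2)**2 = 9/4)
A(H, X) = 672 + 56*H (A(H, X) = (12 + H)*56 = 672 + 56*H)
(x(220) - 24707)/(-30352 + A(80, Z(1, 7))) = (9/4 - 24707)/(-30352 + (672 + 56*80)) = -98819/(4*(-30352 + (672 + 4480))) = -98819/(4*(-30352 + 5152)) = -98819/4/(-25200) = -98819/4*(-1/25200) = 14117/14400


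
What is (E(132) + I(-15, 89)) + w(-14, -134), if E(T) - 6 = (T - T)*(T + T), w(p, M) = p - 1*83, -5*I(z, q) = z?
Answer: -88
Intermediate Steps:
I(z, q) = -z/5
w(p, M) = -83 + p (w(p, M) = p - 83 = -83 + p)
E(T) = 6 (E(T) = 6 + (T - T)*(T + T) = 6 + 0*(2*T) = 6 + 0 = 6)
(E(132) + I(-15, 89)) + w(-14, -134) = (6 - 1/5*(-15)) + (-83 - 14) = (6 + 3) - 97 = 9 - 97 = -88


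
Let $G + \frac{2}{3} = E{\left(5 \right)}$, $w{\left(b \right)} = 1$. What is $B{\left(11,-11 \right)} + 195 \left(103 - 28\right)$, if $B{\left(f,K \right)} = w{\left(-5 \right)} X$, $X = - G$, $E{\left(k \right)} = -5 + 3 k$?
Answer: $\frac{43847}{3} \approx 14616.0$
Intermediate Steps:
$G = \frac{28}{3}$ ($G = - \frac{2}{3} + \left(-5 + 3 \cdot 5\right) = - \frac{2}{3} + \left(-5 + 15\right) = - \frac{2}{3} + 10 = \frac{28}{3} \approx 9.3333$)
$X = - \frac{28}{3}$ ($X = \left(-1\right) \frac{28}{3} = - \frac{28}{3} \approx -9.3333$)
$B{\left(f,K \right)} = - \frac{28}{3}$ ($B{\left(f,K \right)} = 1 \left(- \frac{28}{3}\right) = - \frac{28}{3}$)
$B{\left(11,-11 \right)} + 195 \left(103 - 28\right) = - \frac{28}{3} + 195 \left(103 - 28\right) = - \frac{28}{3} + 195 \cdot 75 = - \frac{28}{3} + 14625 = \frac{43847}{3}$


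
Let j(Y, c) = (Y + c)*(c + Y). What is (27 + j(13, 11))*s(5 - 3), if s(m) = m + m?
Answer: 2412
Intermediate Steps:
j(Y, c) = (Y + c)**2 (j(Y, c) = (Y + c)*(Y + c) = (Y + c)**2)
s(m) = 2*m
(27 + j(13, 11))*s(5 - 3) = (27 + (13 + 11)**2)*(2*(5 - 3)) = (27 + 24**2)*(2*2) = (27 + 576)*4 = 603*4 = 2412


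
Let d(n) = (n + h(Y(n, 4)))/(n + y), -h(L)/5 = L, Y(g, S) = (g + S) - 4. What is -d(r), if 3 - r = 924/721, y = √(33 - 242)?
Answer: 62658/1124305 - 36462*I*√209/1124305 ≈ 0.05573 - 0.46885*I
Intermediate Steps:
Y(g, S) = -4 + S + g (Y(g, S) = (S + g) - 4 = -4 + S + g)
y = I*√209 (y = √(-209) = I*√209 ≈ 14.457*I)
h(L) = -5*L
r = 177/103 (r = 3 - 924/721 = 3 - 1*132/103 = 3 - 132/103 = 177/103 ≈ 1.7184)
d(n) = -4*n/(n + I*√209) (d(n) = (n - 5*(-4 + 4 + n))/(n + I*√209) = (n - 5*n)/(n + I*√209) = (-4*n)/(n + I*√209) = -4*n/(n + I*√209))
-d(r) = -(-4)*177/(103*(177/103 + I*√209)) = -(-708)/(103*(177/103 + I*√209)) = 708/(103*(177/103 + I*√209))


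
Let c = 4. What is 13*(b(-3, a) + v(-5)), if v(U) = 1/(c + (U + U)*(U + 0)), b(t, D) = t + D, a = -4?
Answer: -4901/54 ≈ -90.759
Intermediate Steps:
b(t, D) = D + t
v(U) = 1/(4 + 2*U**2) (v(U) = 1/(4 + (U + U)*(U + 0)) = 1/(4 + (2*U)*U) = 1/(4 + 2*U**2))
13*(b(-3, a) + v(-5)) = 13*((-4 - 3) + 1/(2*(2 + (-5)**2))) = 13*(-7 + 1/(2*(2 + 25))) = 13*(-7 + (1/2)/27) = 13*(-7 + (1/2)*(1/27)) = 13*(-7 + 1/54) = 13*(-377/54) = -4901/54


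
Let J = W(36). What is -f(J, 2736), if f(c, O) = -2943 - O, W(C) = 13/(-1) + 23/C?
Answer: 5679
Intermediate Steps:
W(C) = -13 + 23/C (W(C) = 13*(-1) + 23/C = -13 + 23/C)
J = -445/36 (J = -13 + 23/36 = -445/36 ≈ -12.361)
-f(J, 2736) = -(-2943 - 1*2736) = -(-2943 - 2736) = -1*(-5679) = 5679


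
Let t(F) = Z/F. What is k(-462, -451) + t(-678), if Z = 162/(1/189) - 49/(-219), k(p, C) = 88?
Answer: 6361025/148482 ≈ 42.840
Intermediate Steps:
Z = 6705391/219 (Z = 162/(1/189) - 49*(-1/219) = 162*189 + 49/219 = 30618 + 49/219 = 6705391/219 ≈ 30618.)
t(F) = 6705391/(219*F)
k(-462, -451) + t(-678) = 88 + (6705391/219)/(-678) = 88 + (6705391/219)*(-1/678) = 88 - 6705391/148482 = 6361025/148482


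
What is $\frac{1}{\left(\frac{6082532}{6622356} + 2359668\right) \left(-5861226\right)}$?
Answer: $- \frac{551863}{7632570368924578070} \approx -7.2304 \cdot 10^{-14}$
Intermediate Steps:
$\frac{1}{\left(\frac{6082532}{6622356} + 2359668\right) \left(-5861226\right)} = \frac{1}{6082532 \cdot \frac{1}{6622356} + 2359668} \left(- \frac{1}{5861226}\right) = \frac{1}{\frac{1520633}{1655589} + 2359668} \left(- \frac{1}{5861226}\right) = \frac{1}{\frac{3906641905085}{1655589}} \left(- \frac{1}{5861226}\right) = \frac{1655589}{3906641905085} \left(- \frac{1}{5861226}\right) = - \frac{551863}{7632570368924578070}$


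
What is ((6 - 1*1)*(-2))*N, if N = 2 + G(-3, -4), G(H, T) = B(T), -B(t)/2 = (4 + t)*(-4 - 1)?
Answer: -20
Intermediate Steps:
B(t) = 40 + 10*t (B(t) = -2*(4 + t)*(-4 - 1) = -2*(4 + t)*(-5) = -2*(-20 - 5*t) = 40 + 10*t)
G(H, T) = 40 + 10*T
N = 2 (N = 2 + (40 + 10*(-4)) = 2 + (40 - 40) = 2 + 0 = 2)
((6 - 1*1)*(-2))*N = ((6 - 1*1)*(-2))*2 = ((6 - 1)*(-2))*2 = (5*(-2))*2 = -10*2 = -20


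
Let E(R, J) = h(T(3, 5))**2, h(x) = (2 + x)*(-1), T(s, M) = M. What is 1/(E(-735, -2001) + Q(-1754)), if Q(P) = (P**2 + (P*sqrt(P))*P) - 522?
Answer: 3076043/16610985565278873 - 3076516*I*sqrt(1754)/16610985565278873 ≈ 1.8518e-10 - 7.7567e-9*I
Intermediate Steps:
Q(P) = -522 + P**2 + P**(5/2) (Q(P) = (P**2 + P**(3/2)*P) - 522 = (P**2 + P**(5/2)) - 522 = -522 + P**2 + P**(5/2))
h(x) = -2 - x
E(R, J) = 49 (E(R, J) = (-2 - 1*5)**2 = (-2 - 5)**2 = (-7)**2 = 49)
1/(E(-735, -2001) + Q(-1754)) = 1/(49 + (-522 + (-1754)**2 + (-1754)**(5/2))) = 1/(49 + (-522 + 3076516 + 3076516*I*sqrt(1754))) = 1/(49 + (3075994 + 3076516*I*sqrt(1754))) = 1/(3076043 + 3076516*I*sqrt(1754))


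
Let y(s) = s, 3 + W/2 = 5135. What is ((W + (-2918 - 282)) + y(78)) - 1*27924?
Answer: -20782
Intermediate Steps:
W = 10264 (W = -6 + 2*5135 = -6 + 10270 = 10264)
((W + (-2918 - 282)) + y(78)) - 1*27924 = ((10264 + (-2918 - 282)) + 78) - 1*27924 = ((10264 - 3200) + 78) - 27924 = (7064 + 78) - 27924 = 7142 - 27924 = -20782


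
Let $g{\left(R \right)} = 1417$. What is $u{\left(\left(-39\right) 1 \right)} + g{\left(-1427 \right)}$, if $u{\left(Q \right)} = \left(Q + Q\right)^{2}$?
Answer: $7501$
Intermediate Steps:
$u{\left(Q \right)} = 4 Q^{2}$ ($u{\left(Q \right)} = \left(2 Q\right)^{2} = 4 Q^{2}$)
$u{\left(\left(-39\right) 1 \right)} + g{\left(-1427 \right)} = 4 \left(\left(-39\right) 1\right)^{2} + 1417 = 4 \left(-39\right)^{2} + 1417 = 4 \cdot 1521 + 1417 = 6084 + 1417 = 7501$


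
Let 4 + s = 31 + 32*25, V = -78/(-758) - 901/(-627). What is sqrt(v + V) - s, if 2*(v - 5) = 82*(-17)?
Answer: -827 + 2*I*sqrt(9747474205458)/237633 ≈ -827.0 + 26.277*I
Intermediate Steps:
V = 365932/237633 (V = -78*(-1/758) - 901*(-1/627) = 39/379 + 901/627 = 365932/237633 ≈ 1.5399)
v = -692 (v = 5 + (82*(-17))/2 = 5 + (1/2)*(-1394) = 5 - 697 = -692)
s = 827 (s = -4 + (31 + 32*25) = -4 + (31 + 800) = -4 + 831 = 827)
sqrt(v + V) - s = sqrt(-692 + 365932/237633) - 1*827 = sqrt(-164076104/237633) - 827 = 2*I*sqrt(9747474205458)/237633 - 827 = -827 + 2*I*sqrt(9747474205458)/237633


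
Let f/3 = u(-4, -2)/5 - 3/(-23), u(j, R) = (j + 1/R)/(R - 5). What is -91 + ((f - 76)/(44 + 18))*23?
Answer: -516049/4340 ≈ -118.91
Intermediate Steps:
u(j, R) = (j + 1/R)/(-5 + R)
f = 1251/1610 (f = 3*(((1 - 2*(-4))/((-2)*(-5 - 2)))/5 - 3/(-23)) = 3*(-½*(1 + 8)/(-7)*(⅕) - 3*(-1/23)) = 3*(-½*(-⅐)*9*(⅕) + 3/23) = 3*((9/14)*(⅕) + 3/23) = 3*(9/70 + 3/23) = 3*(417/1610) = 1251/1610 ≈ 0.77702)
-91 + ((f - 76)/(44 + 18))*23 = -91 + ((1251/1610 - 76)/(44 + 18))*23 = -91 - 121109/1610/62*23 = -91 - 121109/1610*1/62*23 = -91 - 121109/99820*23 = -91 - 121109/4340 = -516049/4340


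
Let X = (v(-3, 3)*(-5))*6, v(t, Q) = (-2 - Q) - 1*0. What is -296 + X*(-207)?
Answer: -31346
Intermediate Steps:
v(t, Q) = -2 - Q (v(t, Q) = (-2 - Q) + 0 = -2 - Q)
X = 150 (X = ((-2 - 1*3)*(-5))*6 = ((-2 - 3)*(-5))*6 = -5*(-5)*6 = 25*6 = 150)
-296 + X*(-207) = -296 + 150*(-207) = -296 - 31050 = -31346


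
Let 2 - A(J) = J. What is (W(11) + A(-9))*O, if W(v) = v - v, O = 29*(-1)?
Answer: -319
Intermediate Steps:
A(J) = 2 - J
O = -29
W(v) = 0
(W(11) + A(-9))*O = (0 + (2 - 1*(-9)))*(-29) = (0 + (2 + 9))*(-29) = (0 + 11)*(-29) = 11*(-29) = -319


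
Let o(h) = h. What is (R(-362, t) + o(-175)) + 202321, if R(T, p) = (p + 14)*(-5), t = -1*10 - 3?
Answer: 202141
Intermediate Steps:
t = -13 (t = -10 - 3 = -13)
R(T, p) = -70 - 5*p (R(T, p) = (14 + p)*(-5) = -70 - 5*p)
(R(-362, t) + o(-175)) + 202321 = ((-70 - 5*(-13)) - 175) + 202321 = ((-70 + 65) - 175) + 202321 = (-5 - 175) + 202321 = -180 + 202321 = 202141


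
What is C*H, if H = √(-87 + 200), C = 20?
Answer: 20*√113 ≈ 212.60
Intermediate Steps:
H = √113 ≈ 10.630
C*H = 20*√113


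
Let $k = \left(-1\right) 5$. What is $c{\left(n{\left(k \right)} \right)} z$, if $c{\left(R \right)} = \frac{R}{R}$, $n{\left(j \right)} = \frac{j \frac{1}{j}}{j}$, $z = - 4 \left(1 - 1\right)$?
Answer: $0$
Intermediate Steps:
$k = -5$
$z = 0$ ($z = \left(-4\right) 0 = 0$)
$n{\left(j \right)} = \frac{1}{j}$ ($n{\left(j \right)} = 1 \frac{1}{j} = \frac{1}{j}$)
$c{\left(R \right)} = 1$
$c{\left(n{\left(k \right)} \right)} z = 1 \cdot 0 = 0$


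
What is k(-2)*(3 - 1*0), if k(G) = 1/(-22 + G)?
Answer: -⅛ ≈ -0.12500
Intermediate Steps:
k(-2)*(3 - 1*0) = (3 - 1*0)/(-22 - 2) = (3 + 0)/(-24) = -1/24*3 = -⅛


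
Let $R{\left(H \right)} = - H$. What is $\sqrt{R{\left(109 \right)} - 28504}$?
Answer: $i \sqrt{28613} \approx 169.15 i$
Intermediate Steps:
$\sqrt{R{\left(109 \right)} - 28504} = \sqrt{\left(-1\right) 109 - 28504} = \sqrt{-109 - 28504} = \sqrt{-28613} = i \sqrt{28613}$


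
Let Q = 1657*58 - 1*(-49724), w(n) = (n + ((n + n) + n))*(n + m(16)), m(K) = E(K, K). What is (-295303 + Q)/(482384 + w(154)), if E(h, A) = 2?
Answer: -149473/578480 ≈ -0.25839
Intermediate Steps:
m(K) = 2
w(n) = 4*n*(2 + n) (w(n) = (n + ((n + n) + n))*(n + 2) = (n + (2*n + n))*(2 + n) = (n + 3*n)*(2 + n) = (4*n)*(2 + n) = 4*n*(2 + n))
Q = 145830 (Q = 96106 + 49724 = 145830)
(-295303 + Q)/(482384 + w(154)) = (-295303 + 145830)/(482384 + 4*154*(2 + 154)) = -149473/(482384 + 4*154*156) = -149473/(482384 + 96096) = -149473/578480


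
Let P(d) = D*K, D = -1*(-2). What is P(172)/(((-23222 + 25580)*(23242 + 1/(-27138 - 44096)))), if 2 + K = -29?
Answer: -71234/62966990943 ≈ -1.1313e-6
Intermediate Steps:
K = -31 (K = -2 - 29 = -31)
D = 2
P(d) = -62 (P(d) = 2*(-31) = -62)
P(172)/(((-23222 + 25580)*(23242 + 1/(-27138 - 44096)))) = -62*1/((-23222 + 25580)*(23242 + 1/(-27138 - 44096))) = -62*1/(2358*(23242 + 1/(-71234))) = -62*1/(2358*(23242 - 1/71234)) = -62/(2358*(1655620627/71234)) = -62/1951976719233/35617 = -62*35617/1951976719233 = -71234/62966990943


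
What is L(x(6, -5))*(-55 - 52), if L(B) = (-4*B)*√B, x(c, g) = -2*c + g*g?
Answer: 5564*√13 ≈ 20061.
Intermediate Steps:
x(c, g) = g² - 2*c (x(c, g) = -2*c + g² = g² - 2*c)
L(B) = -4*B^(3/2)
L(x(6, -5))*(-55 - 52) = (-4*((-5)² - 2*6)^(3/2))*(-55 - 52) = -4*(25 - 12)^(3/2)*(-107) = -52*√13*(-107) = 5564*√13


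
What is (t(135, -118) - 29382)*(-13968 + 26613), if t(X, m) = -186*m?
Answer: -94002930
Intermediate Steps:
(t(135, -118) - 29382)*(-13968 + 26613) = (-186*(-118) - 29382)*(-13968 + 26613) = (21948 - 29382)*12645 = -7434*12645 = -94002930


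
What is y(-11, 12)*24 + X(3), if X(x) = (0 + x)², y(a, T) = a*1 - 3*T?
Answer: -1119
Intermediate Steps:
y(a, T) = a - 3*T
X(x) = x²
y(-11, 12)*24 + X(3) = (-11 - 3*12)*24 + 3² = (-11 - 36)*24 + 9 = -47*24 + 9 = -1128 + 9 = -1119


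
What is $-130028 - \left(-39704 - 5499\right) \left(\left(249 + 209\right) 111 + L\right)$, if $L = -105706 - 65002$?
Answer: $-5418613638$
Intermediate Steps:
$L = -170708$ ($L = -105706 - 65002 = -170708$)
$-130028 - \left(-39704 - 5499\right) \left(\left(249 + 209\right) 111 + L\right) = -130028 - \left(-39704 - 5499\right) \left(\left(249 + 209\right) 111 - 170708\right) = -130028 - \left(-39704 + \left(-100173 + 94674\right)\right) \left(458 \cdot 111 - 170708\right) = -130028 - \left(-39704 - 5499\right) \left(50838 - 170708\right) = -130028 - \left(-45203\right) \left(-119870\right) = -130028 - 5418483610 = -5418613638$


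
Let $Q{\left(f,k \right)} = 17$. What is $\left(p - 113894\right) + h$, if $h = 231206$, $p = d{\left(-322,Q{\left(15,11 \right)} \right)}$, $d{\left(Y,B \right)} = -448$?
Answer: $116864$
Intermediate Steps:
$p = -448$
$\left(p - 113894\right) + h = \left(-448 - 113894\right) + 231206 = -114342 + 231206 = 116864$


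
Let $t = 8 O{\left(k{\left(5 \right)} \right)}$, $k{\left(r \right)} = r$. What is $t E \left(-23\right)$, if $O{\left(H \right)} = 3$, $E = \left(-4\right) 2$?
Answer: $4416$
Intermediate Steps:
$E = -8$
$t = 24$ ($t = 8 \cdot 3 = 24$)
$t E \left(-23\right) = 24 \left(-8\right) \left(-23\right) = \left(-192\right) \left(-23\right) = 4416$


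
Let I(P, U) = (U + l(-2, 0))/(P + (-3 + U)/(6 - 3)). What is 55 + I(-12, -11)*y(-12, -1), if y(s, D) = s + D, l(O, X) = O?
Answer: 2243/50 ≈ 44.860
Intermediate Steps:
y(s, D) = D + s
I(P, U) = (-2 + U)/(-1 + P + U/3) (I(P, U) = (U - 2)/(P + (-3 + U)/(6 - 3)) = (-2 + U)/(P + (-3 + U)/3) = (-2 + U)/(P + (-3 + U)*(⅓)) = (-2 + U)/(P + (-1 + U/3)) = (-2 + U)/(-1 + P + U/3))
55 + I(-12, -11)*y(-12, -1) = 55 + (3*(-2 - 11)/(-3 - 11 + 3*(-12)))*(-1 - 12) = 55 + (3*(-13)/(-3 - 11 - 36))*(-13) = 55 + (3*(-13)/(-50))*(-13) = 55 + (3*(-1/50)*(-13))*(-13) = 55 + (39/50)*(-13) = 55 - 507/50 = 2243/50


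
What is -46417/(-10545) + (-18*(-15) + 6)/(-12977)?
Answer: 31549631/7202235 ≈ 4.3805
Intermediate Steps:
-46417/(-10545) + (-18*(-15) + 6)/(-12977) = -46417*(-1/10545) + (270 + 6)*(-1/12977) = 2443/555 + 276*(-1/12977) = 2443/555 - 276/12977 = 31549631/7202235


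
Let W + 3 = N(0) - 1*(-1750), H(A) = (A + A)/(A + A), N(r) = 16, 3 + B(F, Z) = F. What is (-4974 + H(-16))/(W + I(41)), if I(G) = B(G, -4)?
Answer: -4973/1801 ≈ -2.7612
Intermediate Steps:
B(F, Z) = -3 + F
I(G) = -3 + G
H(A) = 1 (H(A) = (2*A)/((2*A)) = (2*A)*(1/(2*A)) = 1)
W = 1763 (W = -3 + (16 - 1*(-1750)) = -3 + (16 + 1750) = -3 + 1766 = 1763)
(-4974 + H(-16))/(W + I(41)) = (-4974 + 1)/(1763 + (-3 + 41)) = -4973/(1763 + 38) = -4973/1801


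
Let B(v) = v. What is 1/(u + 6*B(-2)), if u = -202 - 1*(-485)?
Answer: 1/271 ≈ 0.0036900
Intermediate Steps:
u = 283 (u = -202 + 485 = 283)
1/(u + 6*B(-2)) = 1/(283 + 6*(-2)) = 1/(283 - 12) = 1/271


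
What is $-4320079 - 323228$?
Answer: $-4643307$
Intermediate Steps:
$-4320079 - 323228 = -4643307$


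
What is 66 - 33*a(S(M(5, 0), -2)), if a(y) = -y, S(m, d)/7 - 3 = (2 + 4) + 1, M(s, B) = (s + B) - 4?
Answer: 2376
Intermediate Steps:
M(s, B) = -4 + B + s (M(s, B) = (B + s) - 4 = -4 + B + s)
S(m, d) = 70 (S(m, d) = 21 + 7*((2 + 4) + 1) = 21 + 7*(6 + 1) = 21 + 7*7 = 21 + 49 = 70)
66 - 33*a(S(M(5, 0), -2)) = 66 - (-33)*70 = 66 - 33*(-70) = 66 + 2310 = 2376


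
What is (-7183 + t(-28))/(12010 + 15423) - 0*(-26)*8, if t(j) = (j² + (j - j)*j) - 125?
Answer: -932/3919 ≈ -0.23782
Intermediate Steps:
t(j) = -125 + j² (t(j) = (j² + 0*j) - 125 = (j² + 0) - 125 = j² - 125 = -125 + j²)
(-7183 + t(-28))/(12010 + 15423) - 0*(-26)*8 = (-7183 + (-125 + (-28)²))/(12010 + 15423) - 0*(-26)*8 = (-7183 + (-125 + 784))/27433 - 0*8 = (-7183 + 659)*(1/27433) - 1*0 = -6524*1/27433 + 0 = -932/3919 + 0 = -932/3919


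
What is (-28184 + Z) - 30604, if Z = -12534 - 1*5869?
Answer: -77191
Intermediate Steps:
Z = -18403 (Z = -12534 - 5869 = -18403)
(-28184 + Z) - 30604 = (-28184 - 18403) - 30604 = -46587 - 30604 = -77191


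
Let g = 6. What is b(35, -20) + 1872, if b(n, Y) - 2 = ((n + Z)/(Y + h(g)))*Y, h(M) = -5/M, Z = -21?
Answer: 47186/25 ≈ 1887.4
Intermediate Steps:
b(n, Y) = 2 + Y*(-21 + n)/(-⅚ + Y) (b(n, Y) = 2 + ((n - 21)/(Y - 5/6))*Y = 2 + ((-21 + n)/(Y - 5*⅙))*Y = 2 + ((-21 + n)/(Y - ⅚))*Y = 2 + ((-21 + n)/(-⅚ + Y))*Y = 2 + Y*(-21 + n)/(-⅚ + Y))
b(35, -20) + 1872 = 2*(-5 - 57*(-20) + 3*(-20)*35)/(-5 + 6*(-20)) + 1872 = 2*(-5 + 1140 - 2100)/(-5 - 120) + 1872 = 2*(-965)/(-125) + 1872 = 2*(-1/125)*(-965) + 1872 = 386/25 + 1872 = 47186/25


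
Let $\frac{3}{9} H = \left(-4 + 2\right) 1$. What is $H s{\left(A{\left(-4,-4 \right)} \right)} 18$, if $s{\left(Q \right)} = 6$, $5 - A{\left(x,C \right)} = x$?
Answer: $-648$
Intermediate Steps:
$A{\left(x,C \right)} = 5 - x$
$H = -6$ ($H = 3 \left(-4 + 2\right) 1 = 3 \left(\left(-2\right) 1\right) = 3 \left(-2\right) = -6$)
$H s{\left(A{\left(-4,-4 \right)} \right)} 18 = \left(-6\right) 6 \cdot 18 = \left(-36\right) 18 = -648$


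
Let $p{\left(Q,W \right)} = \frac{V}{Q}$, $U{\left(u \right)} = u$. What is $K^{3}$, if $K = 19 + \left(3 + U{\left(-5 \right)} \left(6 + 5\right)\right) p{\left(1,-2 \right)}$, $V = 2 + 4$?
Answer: $-25153757$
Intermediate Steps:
$V = 6$
$p{\left(Q,W \right)} = \frac{6}{Q}$
$K = -293$ ($K = 19 + \left(3 - 5 \left(6 + 5\right)\right) \frac{6}{1} = 19 + \left(3 - 55\right) 6 \cdot 1 = 19 + \left(3 - 55\right) 6 = 19 - 312 = -293$)
$K^{3} = \left(-293\right)^{3} = -25153757$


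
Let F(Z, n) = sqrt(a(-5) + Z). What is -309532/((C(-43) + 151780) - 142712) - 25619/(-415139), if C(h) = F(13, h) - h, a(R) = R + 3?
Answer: -584312985374669/17230408541545 + 154766*sqrt(11)/41505155 ≈ -33.899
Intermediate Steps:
a(R) = 3 + R
F(Z, n) = sqrt(-2 + Z) (F(Z, n) = sqrt((3 - 5) + Z) = sqrt(-2 + Z))
C(h) = sqrt(11) - h (C(h) = sqrt(-2 + 13) - h = sqrt(11) - h)
-309532/((C(-43) + 151780) - 142712) - 25619/(-415139) = -309532/(((sqrt(11) - 1*(-43)) + 151780) - 142712) - 25619/(-415139) = -309532/(((sqrt(11) + 43) + 151780) - 142712) - 25619*(-1/415139) = -309532/(((43 + sqrt(11)) + 151780) - 142712) + 25619/415139 = -309532/((151823 + sqrt(11)) - 142712) + 25619/415139 = -309532/(9111 + sqrt(11)) + 25619/415139 = 25619/415139 - 309532/(9111 + sqrt(11))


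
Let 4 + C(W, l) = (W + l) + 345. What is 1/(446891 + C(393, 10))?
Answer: 1/447635 ≈ 2.2340e-6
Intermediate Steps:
C(W, l) = 341 + W + l (C(W, l) = -4 + ((W + l) + 345) = -4 + (345 + W + l) = 341 + W + l)
1/(446891 + C(393, 10)) = 1/(446891 + (341 + 393 + 10)) = 1/(446891 + 744) = 1/447635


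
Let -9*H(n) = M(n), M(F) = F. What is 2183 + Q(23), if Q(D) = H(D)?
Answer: 19624/9 ≈ 2180.4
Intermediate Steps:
H(n) = -n/9
Q(D) = -D/9
2183 + Q(23) = 2183 - ⅑*23 = 2183 - 23/9 = 19624/9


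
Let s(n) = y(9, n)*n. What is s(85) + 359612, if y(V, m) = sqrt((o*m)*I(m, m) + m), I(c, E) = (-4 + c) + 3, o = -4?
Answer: 359612 + 425*I*sqrt(1139) ≈ 3.5961e+5 + 14343.0*I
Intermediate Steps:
I(c, E) = -1 + c
y(V, m) = sqrt(m - 4*m*(-1 + m)) (y(V, m) = sqrt((-4*m)*(-1 + m) + m) = sqrt(-4*m*(-1 + m) + m) = sqrt(m - 4*m*(-1 + m)))
s(n) = n*sqrt(n*(5 - 4*n)) (s(n) = sqrt(n*(5 - 4*n))*n = n*sqrt(n*(5 - 4*n)))
s(85) + 359612 = 85*sqrt(85*(5 - 4*85)) + 359612 = 85*sqrt(85*(5 - 340)) + 359612 = 85*sqrt(85*(-335)) + 359612 = 85*sqrt(-28475) + 359612 = 85*(5*I*sqrt(1139)) + 359612 = 425*I*sqrt(1139) + 359612 = 359612 + 425*I*sqrt(1139)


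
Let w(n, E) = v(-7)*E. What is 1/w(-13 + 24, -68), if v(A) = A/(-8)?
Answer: -2/119 ≈ -0.016807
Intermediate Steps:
v(A) = -A/8 (v(A) = A*(-1/8) = -A/8)
w(n, E) = 7*E/8 (w(n, E) = (-1/8*(-7))*E = 7*E/8)
1/w(-13 + 24, -68) = 1/((7/8)*(-68)) = 1/(-119/2) = -2/119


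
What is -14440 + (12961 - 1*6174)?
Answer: -7653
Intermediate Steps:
-14440 + (12961 - 1*6174) = -14440 + (12961 - 6174) = -14440 + 6787 = -7653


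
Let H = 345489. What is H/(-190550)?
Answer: -345489/190550 ≈ -1.8131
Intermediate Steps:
H/(-190550) = 345489/(-190550) = 345489*(-1/190550) = -345489/190550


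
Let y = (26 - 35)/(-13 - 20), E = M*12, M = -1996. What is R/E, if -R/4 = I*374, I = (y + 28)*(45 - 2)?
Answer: 227341/2994 ≈ 75.932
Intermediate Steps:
E = -23952 (E = -1996*12 = -23952)
y = 3/11 (y = -9/(-33) = -9*(-1/33) = 3/11 ≈ 0.27273)
I = 13373/11 (I = (3/11 + 28)*(45 - 2) = (311/11)*43 = 13373/11 ≈ 1215.7)
R = -1818728 (R = -53492*374/11 = -4*454682 = -1818728)
R/E = -1818728/(-23952) = -1818728*(-1/23952) = 227341/2994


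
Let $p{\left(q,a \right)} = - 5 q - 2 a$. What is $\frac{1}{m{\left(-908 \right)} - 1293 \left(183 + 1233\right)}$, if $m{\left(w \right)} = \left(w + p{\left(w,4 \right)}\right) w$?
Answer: $- \frac{1}{5121480} \approx -1.9526 \cdot 10^{-7}$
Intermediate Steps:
$m{\left(w \right)} = w \left(-8 - 4 w\right)$ ($m{\left(w \right)} = \left(w - \left(8 + 5 w\right)\right) w = \left(-8 - 4 w\right) w = w \left(-8 - 4 w\right)$)
$\frac{1}{m{\left(-908 \right)} - 1293 \left(183 + 1233\right)} = \frac{1}{\left(-4\right) \left(-908\right) \left(2 - 908\right) - 1293 \left(183 + 1233\right)} = \frac{1}{\left(-4\right) \left(-908\right) \left(-906\right) - 1830888} = \frac{1}{-3290592 - 1830888} = \frac{1}{-5121480} = - \frac{1}{5121480}$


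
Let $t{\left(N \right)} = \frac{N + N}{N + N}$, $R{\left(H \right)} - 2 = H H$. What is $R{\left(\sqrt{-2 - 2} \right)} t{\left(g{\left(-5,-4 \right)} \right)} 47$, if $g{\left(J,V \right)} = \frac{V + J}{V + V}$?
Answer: $-94$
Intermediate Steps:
$g{\left(J,V \right)} = \frac{J + V}{2 V}$
$R{\left(H \right)} = 2 + H^{2}$ ($R{\left(H \right)} = 2 + H H = 2 + H^{2}$)
$t{\left(N \right)} = 1$ ($t{\left(N \right)} = \frac{2 N}{2 N} = 2 N \frac{1}{2 N} = 1$)
$R{\left(\sqrt{-2 - 2} \right)} t{\left(g{\left(-5,-4 \right)} \right)} 47 = \left(2 + \left(\sqrt{-2 - 2}\right)^{2}\right) 1 \cdot 47 = \left(2 + \left(\sqrt{-4}\right)^{2}\right) 1 \cdot 47 = \left(2 + \left(2 i\right)^{2}\right) 1 \cdot 47 = \left(2 - 4\right) 1 \cdot 47 = \left(-2\right) 1 \cdot 47 = \left(-2\right) 47 = -94$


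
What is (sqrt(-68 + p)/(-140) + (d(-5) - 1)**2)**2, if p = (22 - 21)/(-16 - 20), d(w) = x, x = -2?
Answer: (7560 - I*sqrt(2449))**2/705600 ≈ 80.997 - 1.0604*I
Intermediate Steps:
d(w) = -2
p = -1/36 (p = 1/(-36) = 1*(-1/36) = -1/36 ≈ -0.027778)
(sqrt(-68 + p)/(-140) + (d(-5) - 1)**2)**2 = (sqrt(-68 - 1/36)/(-140) + (-2 - 1)**2)**2 = (sqrt(-2449/36)*(-1/140) + (-3)**2)**2 = ((I*sqrt(2449)/6)*(-1/140) + 9)**2 = (-I*sqrt(2449)/840 + 9)**2 = (9 - I*sqrt(2449)/840)**2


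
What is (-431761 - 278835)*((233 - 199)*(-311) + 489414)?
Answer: -340261788640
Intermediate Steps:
(-431761 - 278835)*((233 - 199)*(-311) + 489414) = -710596*(34*(-311) + 489414) = -710596*(-10574 + 489414) = -710596*478840 = -340261788640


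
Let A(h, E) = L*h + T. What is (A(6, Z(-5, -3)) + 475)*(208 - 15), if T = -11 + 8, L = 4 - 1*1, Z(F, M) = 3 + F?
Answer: 94570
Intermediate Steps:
L = 3 (L = 4 - 1 = 3)
T = -3
A(h, E) = -3 + 3*h (A(h, E) = 3*h - 3 = -3 + 3*h)
(A(6, Z(-5, -3)) + 475)*(208 - 15) = ((-3 + 3*6) + 475)*(208 - 15) = ((-3 + 18) + 475)*193 = (15 + 475)*193 = 490*193 = 94570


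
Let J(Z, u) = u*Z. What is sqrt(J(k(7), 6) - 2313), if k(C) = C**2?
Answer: I*sqrt(2019) ≈ 44.933*I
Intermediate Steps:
J(Z, u) = Z*u
sqrt(J(k(7), 6) - 2313) = sqrt(7**2*6 - 2313) = sqrt(49*6 - 2313) = sqrt(294 - 2313) = sqrt(-2019) = I*sqrt(2019)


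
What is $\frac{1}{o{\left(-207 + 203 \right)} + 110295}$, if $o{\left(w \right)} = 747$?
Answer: $\frac{1}{111042} \approx 9.0056 \cdot 10^{-6}$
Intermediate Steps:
$\frac{1}{o{\left(-207 + 203 \right)} + 110295} = \frac{1}{747 + 110295} = \frac{1}{111042}$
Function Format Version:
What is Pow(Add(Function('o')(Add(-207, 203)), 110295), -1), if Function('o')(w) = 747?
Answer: Rational(1, 111042) ≈ 9.0056e-6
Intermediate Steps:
Pow(Add(Function('o')(Add(-207, 203)), 110295), -1) = Pow(Add(747, 110295), -1) = Pow(111042, -1) = Rational(1, 111042)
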